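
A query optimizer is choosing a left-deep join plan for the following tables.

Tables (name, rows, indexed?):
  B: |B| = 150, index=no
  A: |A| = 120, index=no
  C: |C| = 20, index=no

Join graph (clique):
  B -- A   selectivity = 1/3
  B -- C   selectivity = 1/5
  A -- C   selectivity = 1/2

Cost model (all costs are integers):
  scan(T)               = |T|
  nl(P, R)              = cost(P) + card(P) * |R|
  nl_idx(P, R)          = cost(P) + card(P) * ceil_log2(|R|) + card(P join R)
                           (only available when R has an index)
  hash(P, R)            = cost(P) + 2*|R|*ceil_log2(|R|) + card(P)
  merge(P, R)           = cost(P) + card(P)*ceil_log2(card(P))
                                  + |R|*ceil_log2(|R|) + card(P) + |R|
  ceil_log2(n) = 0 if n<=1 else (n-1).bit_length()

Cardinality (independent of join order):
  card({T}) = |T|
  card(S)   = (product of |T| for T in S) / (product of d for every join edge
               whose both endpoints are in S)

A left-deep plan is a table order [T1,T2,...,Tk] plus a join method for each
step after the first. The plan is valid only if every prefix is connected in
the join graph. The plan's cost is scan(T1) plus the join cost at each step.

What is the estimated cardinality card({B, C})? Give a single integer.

Tables in S: B(150), C(20)
Edges inside S: B-C(d=5)
numerator = 150 * 20 = 3000
denominator = 5 = 5
card(S) = 3000 / 5 = 600

600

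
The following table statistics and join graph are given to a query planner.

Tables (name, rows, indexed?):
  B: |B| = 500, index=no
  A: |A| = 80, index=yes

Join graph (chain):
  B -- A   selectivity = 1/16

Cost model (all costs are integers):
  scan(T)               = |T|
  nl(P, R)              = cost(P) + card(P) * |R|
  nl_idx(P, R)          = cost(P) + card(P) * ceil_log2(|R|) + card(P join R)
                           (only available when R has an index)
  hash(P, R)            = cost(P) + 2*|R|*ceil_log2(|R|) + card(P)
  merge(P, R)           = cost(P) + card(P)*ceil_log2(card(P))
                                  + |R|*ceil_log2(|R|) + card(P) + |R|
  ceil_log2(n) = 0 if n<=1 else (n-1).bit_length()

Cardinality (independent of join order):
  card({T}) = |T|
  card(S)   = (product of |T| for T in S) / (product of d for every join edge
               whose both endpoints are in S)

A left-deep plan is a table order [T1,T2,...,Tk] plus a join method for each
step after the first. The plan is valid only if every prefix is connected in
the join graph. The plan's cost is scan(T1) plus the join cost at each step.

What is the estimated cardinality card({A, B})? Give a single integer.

Tables in S: A(80), B(500)
Edges inside S: B-A(d=16)
numerator = 80 * 500 = 40000
denominator = 16 = 16
card(S) = 40000 / 16 = 2500

2500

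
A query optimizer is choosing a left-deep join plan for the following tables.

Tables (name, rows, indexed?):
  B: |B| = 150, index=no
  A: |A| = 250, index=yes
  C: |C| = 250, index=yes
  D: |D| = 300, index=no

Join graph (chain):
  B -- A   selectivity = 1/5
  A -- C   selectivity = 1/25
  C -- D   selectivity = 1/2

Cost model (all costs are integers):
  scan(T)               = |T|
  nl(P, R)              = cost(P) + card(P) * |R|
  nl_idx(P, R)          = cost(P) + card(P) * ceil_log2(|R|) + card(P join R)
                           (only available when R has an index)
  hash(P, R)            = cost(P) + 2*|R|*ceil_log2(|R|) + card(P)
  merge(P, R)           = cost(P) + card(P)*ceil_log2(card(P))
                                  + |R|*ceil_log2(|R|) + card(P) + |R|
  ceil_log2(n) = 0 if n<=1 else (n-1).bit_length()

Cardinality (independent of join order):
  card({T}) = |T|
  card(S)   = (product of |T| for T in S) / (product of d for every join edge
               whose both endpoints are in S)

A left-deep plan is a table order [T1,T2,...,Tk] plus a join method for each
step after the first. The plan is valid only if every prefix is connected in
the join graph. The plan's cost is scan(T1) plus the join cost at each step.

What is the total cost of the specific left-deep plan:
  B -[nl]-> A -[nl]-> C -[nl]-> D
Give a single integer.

24412650

step 1: scan B: cost=150, card=150
step 2: join A via nl
    card(P join A) = 150*250/(5) = 7500
    cost = 150 + 150*250 = 37650
step 3: join C via nl
    card(P join C) = 7500*250/(25) = 75000
    cost = 37650 + 7500*250 = 1912650
step 4: join D via nl
    card(P join D) = 75000*300/(2) = 11250000
    cost = 1912650 + 75000*300 = 24412650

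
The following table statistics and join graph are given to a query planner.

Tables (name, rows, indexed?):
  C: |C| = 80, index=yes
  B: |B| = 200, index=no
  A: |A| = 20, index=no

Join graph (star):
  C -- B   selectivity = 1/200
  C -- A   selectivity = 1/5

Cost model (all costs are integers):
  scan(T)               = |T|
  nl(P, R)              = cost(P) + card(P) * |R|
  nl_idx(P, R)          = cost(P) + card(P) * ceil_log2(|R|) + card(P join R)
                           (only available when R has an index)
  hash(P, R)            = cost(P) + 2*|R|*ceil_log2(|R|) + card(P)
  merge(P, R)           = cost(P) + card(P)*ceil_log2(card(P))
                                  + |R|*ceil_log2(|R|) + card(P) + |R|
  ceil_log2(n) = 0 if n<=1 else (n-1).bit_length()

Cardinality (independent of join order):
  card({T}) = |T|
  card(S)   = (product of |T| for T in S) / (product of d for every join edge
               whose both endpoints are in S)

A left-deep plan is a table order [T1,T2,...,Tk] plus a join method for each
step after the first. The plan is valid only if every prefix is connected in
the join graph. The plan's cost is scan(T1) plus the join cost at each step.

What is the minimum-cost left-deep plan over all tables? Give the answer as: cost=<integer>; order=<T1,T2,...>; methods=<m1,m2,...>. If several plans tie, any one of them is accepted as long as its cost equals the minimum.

Selinger DP (subsets sized 1..n):
  {C}: scan cost=80, card=80
  {B}: scan cost=200, card=200
  {A}: scan cost=20, card=20
  {BC}: card=80; try (C,hash)→1520, (C,nl_idx)→1680, (B,merge)→2520, (C,merge)→2640, (B,hash)→3360, (B,nl)→16080 …(+1); best=1520 via (C,hash)
  {AC}: card=320; try (A,hash)→360, (C,nl_idx)→480, (C,merge)→780, (A,merge)→840, (C,hash)→1160, (C,nl)→1620 …(+1); best=360 via (A,hash)
  {ABC}: card=320; try (A,hash)→1800, (A,merge)→2280, (A,nl)→3120, (B,hash)→3880, (B,merge)→5360, (B,nl)→64360; best=1800 via (A,hash)

cost=1800; order=B,C,A; methods=hash,hash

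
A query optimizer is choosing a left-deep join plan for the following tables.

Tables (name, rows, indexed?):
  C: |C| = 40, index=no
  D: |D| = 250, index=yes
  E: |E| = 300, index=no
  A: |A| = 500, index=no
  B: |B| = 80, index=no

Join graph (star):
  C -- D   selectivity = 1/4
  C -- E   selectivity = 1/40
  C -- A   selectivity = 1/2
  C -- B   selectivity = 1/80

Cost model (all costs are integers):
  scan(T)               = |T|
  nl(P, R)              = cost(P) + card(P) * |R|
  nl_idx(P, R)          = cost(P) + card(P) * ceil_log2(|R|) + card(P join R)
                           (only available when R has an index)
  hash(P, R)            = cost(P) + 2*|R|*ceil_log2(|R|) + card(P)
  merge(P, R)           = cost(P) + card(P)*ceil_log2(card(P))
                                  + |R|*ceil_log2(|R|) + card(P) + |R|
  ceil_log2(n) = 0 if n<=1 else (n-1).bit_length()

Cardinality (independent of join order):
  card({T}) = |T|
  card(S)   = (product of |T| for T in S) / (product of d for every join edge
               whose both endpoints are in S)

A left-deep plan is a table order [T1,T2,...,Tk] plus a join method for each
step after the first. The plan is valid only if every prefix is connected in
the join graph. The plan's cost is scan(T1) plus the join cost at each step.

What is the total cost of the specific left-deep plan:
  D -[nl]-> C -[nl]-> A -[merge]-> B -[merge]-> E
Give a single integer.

27513890

step 1: scan D: cost=250, card=250
step 2: join C via nl
    card(P join C) = 250*40/(4) = 2500
    cost = 250 + 250*40 = 10250
step 3: join A via nl
    card(P join A) = 2500*500/(2) = 625000
    cost = 10250 + 2500*500 = 1260250
step 4: join B via merge
    card(P join B) = 625000*80/(80) = 625000
    cost = 1260250 + 625000*20 + 80*7 + 625000 + 80 = 14385890
step 5: join E via merge
    card(P join E) = 625000*300/(40) = 4687500
    cost = 14385890 + 625000*20 + 300*9 + 625000 + 300 = 27513890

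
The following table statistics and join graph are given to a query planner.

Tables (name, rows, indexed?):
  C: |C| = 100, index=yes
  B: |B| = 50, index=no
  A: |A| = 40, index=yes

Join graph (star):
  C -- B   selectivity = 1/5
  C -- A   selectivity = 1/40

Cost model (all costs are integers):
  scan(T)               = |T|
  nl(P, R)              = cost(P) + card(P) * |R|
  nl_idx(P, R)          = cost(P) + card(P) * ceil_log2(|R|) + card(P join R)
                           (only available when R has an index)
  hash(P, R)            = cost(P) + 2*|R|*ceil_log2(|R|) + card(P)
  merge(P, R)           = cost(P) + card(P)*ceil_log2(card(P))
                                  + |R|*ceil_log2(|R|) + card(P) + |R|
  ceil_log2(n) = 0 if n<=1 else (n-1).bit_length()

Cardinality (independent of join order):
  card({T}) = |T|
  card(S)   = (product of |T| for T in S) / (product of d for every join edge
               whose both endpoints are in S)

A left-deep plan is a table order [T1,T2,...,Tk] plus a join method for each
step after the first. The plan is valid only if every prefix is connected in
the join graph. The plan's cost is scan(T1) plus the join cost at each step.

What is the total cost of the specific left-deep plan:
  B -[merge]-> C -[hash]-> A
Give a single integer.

2680

step 1: scan B: cost=50, card=50
step 2: join C via merge
    card(P join C) = 50*100/(5) = 1000
    cost = 50 + 50*6 + 100*7 + 50 + 100 = 1200
step 3: join A via hash
    card(P join A) = 1000*40/(40) = 1000
    cost = 1200 + 2*40*6 + 1000 = 2680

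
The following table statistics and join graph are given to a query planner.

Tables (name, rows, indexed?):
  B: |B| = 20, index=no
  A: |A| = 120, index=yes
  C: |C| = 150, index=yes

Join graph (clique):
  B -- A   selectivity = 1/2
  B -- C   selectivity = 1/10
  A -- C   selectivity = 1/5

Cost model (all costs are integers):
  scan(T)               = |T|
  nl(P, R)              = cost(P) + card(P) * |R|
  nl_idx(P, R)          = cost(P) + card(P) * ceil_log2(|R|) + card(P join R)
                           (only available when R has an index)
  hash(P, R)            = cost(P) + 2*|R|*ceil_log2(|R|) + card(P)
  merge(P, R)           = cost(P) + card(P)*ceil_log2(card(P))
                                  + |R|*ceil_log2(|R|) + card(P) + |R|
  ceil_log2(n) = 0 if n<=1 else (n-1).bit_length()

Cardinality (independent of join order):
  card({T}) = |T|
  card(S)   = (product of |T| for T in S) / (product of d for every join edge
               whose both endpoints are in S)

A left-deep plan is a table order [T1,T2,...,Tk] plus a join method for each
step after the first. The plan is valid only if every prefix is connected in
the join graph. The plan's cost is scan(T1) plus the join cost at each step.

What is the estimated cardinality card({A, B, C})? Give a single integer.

3600

Tables in S: A(120), B(20), C(150)
Edges inside S: B-A(d=2), B-C(d=10), A-C(d=5)
numerator = 120 * 20 * 150 = 360000
denominator = 2 * 10 * 5 = 100
card(S) = 360000 / 100 = 3600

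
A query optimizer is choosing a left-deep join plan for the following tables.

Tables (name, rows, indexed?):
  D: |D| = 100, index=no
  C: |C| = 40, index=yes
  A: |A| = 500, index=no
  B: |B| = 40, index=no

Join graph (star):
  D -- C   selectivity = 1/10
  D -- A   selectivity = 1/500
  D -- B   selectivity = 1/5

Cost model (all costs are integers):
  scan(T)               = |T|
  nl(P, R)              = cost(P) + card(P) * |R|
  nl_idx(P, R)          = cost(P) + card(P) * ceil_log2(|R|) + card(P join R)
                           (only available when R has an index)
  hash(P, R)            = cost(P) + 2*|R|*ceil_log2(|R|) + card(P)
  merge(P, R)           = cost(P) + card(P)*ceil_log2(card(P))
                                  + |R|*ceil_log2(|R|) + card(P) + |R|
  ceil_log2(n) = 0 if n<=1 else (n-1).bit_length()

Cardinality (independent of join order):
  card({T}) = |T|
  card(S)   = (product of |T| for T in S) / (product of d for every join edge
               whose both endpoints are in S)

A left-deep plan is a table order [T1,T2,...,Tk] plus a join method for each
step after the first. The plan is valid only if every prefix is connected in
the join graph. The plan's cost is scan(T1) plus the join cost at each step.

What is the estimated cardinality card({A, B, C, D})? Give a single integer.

3200

Tables in S: A(500), B(40), C(40), D(100)
Edges inside S: D-C(d=10), D-A(d=500), D-B(d=5)
numerator = 500 * 40 * 40 * 100 = 80000000
denominator = 10 * 500 * 5 = 25000
card(S) = 80000000 / 25000 = 3200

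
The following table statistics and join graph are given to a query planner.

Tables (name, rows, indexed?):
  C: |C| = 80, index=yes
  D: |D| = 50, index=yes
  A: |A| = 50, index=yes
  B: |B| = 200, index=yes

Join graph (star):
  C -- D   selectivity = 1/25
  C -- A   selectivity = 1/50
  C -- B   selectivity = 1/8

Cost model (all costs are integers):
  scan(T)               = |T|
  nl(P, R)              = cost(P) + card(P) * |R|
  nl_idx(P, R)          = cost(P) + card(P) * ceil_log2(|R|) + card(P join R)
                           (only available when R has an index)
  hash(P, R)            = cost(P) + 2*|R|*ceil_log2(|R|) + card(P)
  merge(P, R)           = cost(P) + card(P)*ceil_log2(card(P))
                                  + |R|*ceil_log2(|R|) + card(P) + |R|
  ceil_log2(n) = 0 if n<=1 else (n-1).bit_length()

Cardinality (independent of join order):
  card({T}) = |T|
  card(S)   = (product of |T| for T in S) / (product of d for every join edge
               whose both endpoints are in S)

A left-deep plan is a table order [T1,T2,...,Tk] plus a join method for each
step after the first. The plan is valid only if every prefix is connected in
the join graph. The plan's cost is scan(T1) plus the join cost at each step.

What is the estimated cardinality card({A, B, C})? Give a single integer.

Tables in S: A(50), B(200), C(80)
Edges inside S: C-A(d=50), C-B(d=8)
numerator = 50 * 200 * 80 = 800000
denominator = 50 * 8 = 400
card(S) = 800000 / 400 = 2000

2000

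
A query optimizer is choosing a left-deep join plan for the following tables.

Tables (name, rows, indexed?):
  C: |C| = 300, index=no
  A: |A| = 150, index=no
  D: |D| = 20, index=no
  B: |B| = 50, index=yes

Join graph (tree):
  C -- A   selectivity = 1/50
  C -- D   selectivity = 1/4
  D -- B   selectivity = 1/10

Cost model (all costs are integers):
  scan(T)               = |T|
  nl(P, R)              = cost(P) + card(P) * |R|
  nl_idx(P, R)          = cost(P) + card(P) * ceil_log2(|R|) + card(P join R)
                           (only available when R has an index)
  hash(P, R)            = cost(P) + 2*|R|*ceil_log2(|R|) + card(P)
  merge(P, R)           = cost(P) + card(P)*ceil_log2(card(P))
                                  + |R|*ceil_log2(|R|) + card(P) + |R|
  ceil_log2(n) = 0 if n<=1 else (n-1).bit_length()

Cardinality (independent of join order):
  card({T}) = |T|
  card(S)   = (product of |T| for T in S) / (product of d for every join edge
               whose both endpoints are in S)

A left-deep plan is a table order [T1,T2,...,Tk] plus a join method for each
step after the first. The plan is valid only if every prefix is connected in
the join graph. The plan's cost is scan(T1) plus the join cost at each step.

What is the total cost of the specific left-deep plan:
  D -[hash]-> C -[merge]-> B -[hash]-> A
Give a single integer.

step 1: scan D: cost=20, card=20
step 2: join C via hash
    card(P join C) = 20*300/(4) = 1500
    cost = 20 + 2*300*9 + 20 = 5440
step 3: join B via merge
    card(P join B) = 1500*50/(10) = 7500
    cost = 5440 + 1500*11 + 50*6 + 1500 + 50 = 23790
step 4: join A via hash
    card(P join A) = 7500*150/(50) = 22500
    cost = 23790 + 2*150*8 + 7500 = 33690

33690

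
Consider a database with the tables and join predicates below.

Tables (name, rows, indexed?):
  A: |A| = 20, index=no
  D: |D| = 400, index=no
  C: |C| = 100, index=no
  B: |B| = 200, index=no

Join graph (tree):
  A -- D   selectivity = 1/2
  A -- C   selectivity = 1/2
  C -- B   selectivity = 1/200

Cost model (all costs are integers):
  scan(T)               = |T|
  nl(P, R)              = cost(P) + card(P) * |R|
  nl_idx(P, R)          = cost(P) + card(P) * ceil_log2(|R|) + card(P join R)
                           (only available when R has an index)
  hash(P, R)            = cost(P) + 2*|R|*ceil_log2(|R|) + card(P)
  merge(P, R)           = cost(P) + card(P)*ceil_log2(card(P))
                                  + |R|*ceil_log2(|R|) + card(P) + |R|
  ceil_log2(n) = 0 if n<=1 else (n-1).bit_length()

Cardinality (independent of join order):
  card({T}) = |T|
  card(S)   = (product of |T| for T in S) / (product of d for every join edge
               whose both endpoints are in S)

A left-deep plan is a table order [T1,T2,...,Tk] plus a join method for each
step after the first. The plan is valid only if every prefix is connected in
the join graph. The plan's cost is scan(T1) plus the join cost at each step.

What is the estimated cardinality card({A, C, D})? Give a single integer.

200000

Tables in S: A(20), C(100), D(400)
Edges inside S: A-D(d=2), A-C(d=2)
numerator = 20 * 100 * 400 = 800000
denominator = 2 * 2 = 4
card(S) = 800000 / 4 = 200000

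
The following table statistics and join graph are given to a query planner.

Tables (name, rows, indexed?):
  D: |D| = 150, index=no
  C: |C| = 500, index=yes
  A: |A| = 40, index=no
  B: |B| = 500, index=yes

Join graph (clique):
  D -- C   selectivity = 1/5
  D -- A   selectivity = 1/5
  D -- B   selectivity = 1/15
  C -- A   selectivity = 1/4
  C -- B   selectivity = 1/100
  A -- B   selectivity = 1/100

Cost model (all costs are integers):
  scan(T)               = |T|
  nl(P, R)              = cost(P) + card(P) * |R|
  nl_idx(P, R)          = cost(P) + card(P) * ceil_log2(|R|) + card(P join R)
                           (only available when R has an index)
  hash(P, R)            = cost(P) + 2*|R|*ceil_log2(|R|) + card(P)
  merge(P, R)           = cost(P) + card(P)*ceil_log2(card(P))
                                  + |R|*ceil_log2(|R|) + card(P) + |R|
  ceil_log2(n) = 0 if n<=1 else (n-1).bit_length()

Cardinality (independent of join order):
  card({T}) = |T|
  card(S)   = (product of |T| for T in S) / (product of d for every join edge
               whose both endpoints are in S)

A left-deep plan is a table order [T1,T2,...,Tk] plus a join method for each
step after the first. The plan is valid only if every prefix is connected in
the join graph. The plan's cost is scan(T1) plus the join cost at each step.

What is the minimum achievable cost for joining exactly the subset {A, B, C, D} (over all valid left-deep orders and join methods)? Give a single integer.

Selinger DP over subsets of {A,B,C,D}:
  {D}: scan cost=150, card=150
  {C}: scan cost=500, card=500
  {A}: scan cost=40, card=40
  {B}: scan cost=500, card=500
  {CD}: card=15000; try (D,hash)→3400, (C,merge)→6500, (D,merge)→6850, (C,hash)→9300, (C,nl_idx)→16500, (C,nl)→75150 …(+1); best=3400 via (D,hash)
  {AD}: card=1200; try (A,hash)→780, (D,merge)→1670, (A,merge)→1780, (D,hash)→2480, (D,nl)→6040, (A,nl)→6150; best=780 via (A,hash)
  {BD}: card=5000; try (D,hash)→3400, (B,merge)→6500, (B,nl_idx)→6500, (D,merge)→6850, (B,hash)→9300, (B,nl)→75150 …(+1); best=3400 via (D,hash)
  {AC}: card=5000; try (A,hash)→1480, (C,merge)→5320, (C,nl_idx)→5400, (A,merge)→5780, (C,hash)→9080, (C,nl)→20040 …(+1); best=1480 via (A,hash)
  {BC}: card=2500; try (C,nl_idx)→7500, (B,nl_idx)→7500, (C,hash)→10000, (B,hash)→10000, (C,merge)→10500, (B,merge)→10500 …(+2); best=7500 via (C,nl_idx)
  {AB}: card=200; try (B,nl_idx)→600, (A,hash)→1480, (B,merge)→5320, (A,merge)→5780, (B,hash)→9080, (B,nl)→20040 …(+1); best=600 via (B,nl_idx)
  {ACD}: card=30000; try (D,hash)→8880, (C,hash)→10980, (A,hash)→18880, (C,merge)→20180, (C,nl_idx)→41580, (D,merge)→72830 …(+4); best=8880 via (D,hash)
  {BCD}: card=5000; try (D,hash)→12400, (C,hash)→17400, (B,hash)→27400, (D,merge)→41350, (C,nl_idx)→53400, (C,merge)→78400 …(+5); best=12400 via (D,hash)
  {ABD}: card=400; try (D,hash)→3200, (D,merge)→3750, (A,hash)→8880, (B,hash)→10980, (B,nl_idx)→11980, (B,merge)→20180 …(+4); best=3200 via (D,hash)
  {ABC}: card=250; try (C,nl_idx)→2650, (C,merge)→7400, (C,hash)→9800, (A,hash)→10480, (B,hash)→15480, (A,merge)→40280 …(+5); best=2650 via (C,nl_idx)
  {ABCD}: card=100; try (D,hash)→5300, (D,merge)→6250, (C,nl_idx)→6900, (C,merge)→12200, (C,hash)→12600, (A,hash)→17880 …(+8); best=5300 via (D,hash)

5300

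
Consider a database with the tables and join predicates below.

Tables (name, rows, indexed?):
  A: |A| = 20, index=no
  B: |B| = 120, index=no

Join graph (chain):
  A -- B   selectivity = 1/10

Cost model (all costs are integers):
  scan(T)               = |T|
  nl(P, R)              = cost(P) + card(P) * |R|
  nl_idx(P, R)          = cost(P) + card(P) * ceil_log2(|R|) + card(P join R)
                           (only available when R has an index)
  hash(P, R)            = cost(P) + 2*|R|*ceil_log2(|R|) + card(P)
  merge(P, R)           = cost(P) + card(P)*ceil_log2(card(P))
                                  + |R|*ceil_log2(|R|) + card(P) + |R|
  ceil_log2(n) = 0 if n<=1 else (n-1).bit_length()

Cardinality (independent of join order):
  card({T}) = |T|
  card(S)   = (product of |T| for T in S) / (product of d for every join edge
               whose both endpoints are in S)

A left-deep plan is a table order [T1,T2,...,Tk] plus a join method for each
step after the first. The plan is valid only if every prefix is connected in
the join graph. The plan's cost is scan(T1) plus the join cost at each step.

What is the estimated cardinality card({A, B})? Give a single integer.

Tables in S: A(20), B(120)
Edges inside S: A-B(d=10)
numerator = 20 * 120 = 2400
denominator = 10 = 10
card(S) = 2400 / 10 = 240

240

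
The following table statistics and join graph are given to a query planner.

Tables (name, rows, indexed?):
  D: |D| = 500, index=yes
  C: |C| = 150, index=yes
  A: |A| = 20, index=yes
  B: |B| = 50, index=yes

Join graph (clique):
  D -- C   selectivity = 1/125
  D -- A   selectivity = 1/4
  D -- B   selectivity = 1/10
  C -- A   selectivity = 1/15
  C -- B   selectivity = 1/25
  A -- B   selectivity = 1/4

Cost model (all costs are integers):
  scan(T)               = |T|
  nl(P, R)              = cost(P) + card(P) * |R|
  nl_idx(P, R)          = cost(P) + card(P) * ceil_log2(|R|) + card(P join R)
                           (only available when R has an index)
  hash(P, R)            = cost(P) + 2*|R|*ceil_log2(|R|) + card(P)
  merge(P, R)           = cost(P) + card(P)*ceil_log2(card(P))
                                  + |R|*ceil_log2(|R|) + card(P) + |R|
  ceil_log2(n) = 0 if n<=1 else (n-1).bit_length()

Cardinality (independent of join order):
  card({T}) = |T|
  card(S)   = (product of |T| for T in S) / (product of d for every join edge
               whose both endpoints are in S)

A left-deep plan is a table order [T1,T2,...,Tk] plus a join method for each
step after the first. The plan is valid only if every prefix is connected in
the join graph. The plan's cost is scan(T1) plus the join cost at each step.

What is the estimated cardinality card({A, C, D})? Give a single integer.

200

Tables in S: A(20), C(150), D(500)
Edges inside S: D-C(d=125), D-A(d=4), C-A(d=15)
numerator = 20 * 150 * 500 = 1500000
denominator = 125 * 4 * 15 = 7500
card(S) = 1500000 / 7500 = 200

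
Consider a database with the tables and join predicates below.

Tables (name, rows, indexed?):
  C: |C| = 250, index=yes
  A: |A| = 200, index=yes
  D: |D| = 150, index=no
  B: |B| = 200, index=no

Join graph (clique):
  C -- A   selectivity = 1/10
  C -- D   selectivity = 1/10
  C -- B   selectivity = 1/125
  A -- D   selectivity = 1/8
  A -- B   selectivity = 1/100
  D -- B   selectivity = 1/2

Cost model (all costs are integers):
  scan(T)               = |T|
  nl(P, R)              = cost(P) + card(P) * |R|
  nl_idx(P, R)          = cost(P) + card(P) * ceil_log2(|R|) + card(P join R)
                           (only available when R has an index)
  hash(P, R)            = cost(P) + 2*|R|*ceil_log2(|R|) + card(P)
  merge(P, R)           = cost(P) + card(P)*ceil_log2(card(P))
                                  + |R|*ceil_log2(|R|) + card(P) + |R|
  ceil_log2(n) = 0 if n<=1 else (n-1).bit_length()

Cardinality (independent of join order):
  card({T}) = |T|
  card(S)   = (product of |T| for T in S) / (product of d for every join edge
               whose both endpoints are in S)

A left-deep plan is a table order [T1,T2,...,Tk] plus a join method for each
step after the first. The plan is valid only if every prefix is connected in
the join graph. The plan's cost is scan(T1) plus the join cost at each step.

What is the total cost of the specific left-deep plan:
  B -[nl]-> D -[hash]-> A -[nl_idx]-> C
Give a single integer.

78475

step 1: scan B: cost=200, card=200
step 2: join D via nl
    card(P join D) = 200*150/(2) = 15000
    cost = 200 + 200*150 = 30200
step 3: join A via hash
    card(P join A) = 15000*200/(8*100) = 3750
    cost = 30200 + 2*200*8 + 15000 = 48400
step 4: join C via nl_idx
    card(P join C) = 3750*250/(10*10*125) = 75
    cost = 48400 + 3750*8 + 75 = 78475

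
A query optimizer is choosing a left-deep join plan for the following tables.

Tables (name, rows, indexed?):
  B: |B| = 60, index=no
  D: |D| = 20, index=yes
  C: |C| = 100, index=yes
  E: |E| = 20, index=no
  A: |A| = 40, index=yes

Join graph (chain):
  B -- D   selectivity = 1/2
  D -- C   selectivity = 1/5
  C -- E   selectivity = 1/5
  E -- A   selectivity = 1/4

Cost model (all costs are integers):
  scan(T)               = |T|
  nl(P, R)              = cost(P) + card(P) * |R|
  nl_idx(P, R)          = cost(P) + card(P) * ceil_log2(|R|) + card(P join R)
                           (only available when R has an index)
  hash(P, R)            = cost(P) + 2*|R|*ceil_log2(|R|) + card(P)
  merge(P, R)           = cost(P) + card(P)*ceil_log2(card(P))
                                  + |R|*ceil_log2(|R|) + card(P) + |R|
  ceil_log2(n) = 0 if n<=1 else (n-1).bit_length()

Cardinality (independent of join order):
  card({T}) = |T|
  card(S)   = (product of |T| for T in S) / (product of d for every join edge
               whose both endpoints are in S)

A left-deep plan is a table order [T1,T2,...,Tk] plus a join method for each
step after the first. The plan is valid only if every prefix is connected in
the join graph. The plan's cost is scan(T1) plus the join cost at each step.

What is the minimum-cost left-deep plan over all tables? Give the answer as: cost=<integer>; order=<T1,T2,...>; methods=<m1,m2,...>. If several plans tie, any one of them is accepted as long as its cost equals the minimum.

cost=19800; order=C,D,E,A,B; methods=hash,hash,hash,hash

Selinger DP (subsets sized 1..n):
  {B}: scan cost=60, card=60
  {D}: scan cost=20, card=20
  {C}: scan cost=100, card=100
  {E}: scan cost=20, card=20
  {A}: scan cost=40, card=40
  {BD}: card=600; try (D,hash)→320, (B,merge)→560, (D,merge)→600, (B,hash)→760, (D,nl_idx)→960, (B,nl)→1220 …(+1); best=320 via (D,hash)
  {CD}: card=400; try (D,hash)→400, (C,nl_idx)→560, (C,merge)→940, (D,nl_idx)→1000, (D,merge)→1020, (C,hash)→1440 …(+2); best=400 via (D,hash)
  {CE}: card=400; try (E,hash)→400, (C,nl_idx)→560, (C,merge)→940, (E,merge)→1020, (C,hash)→1440, (C,nl)→2020 …(+1); best=400 via (E,hash)
  {AE}: card=200; try (E,hash)→280, (A,nl_idx)→340, (A,merge)→420, (E,merge)→440, (A,hash)→520, (A,nl)→820 …(+1); best=280 via (E,hash)
  {BCD}: card=12000; try (B,hash)→1520, (C,hash)→2320, (B,merge)→4820, (C,merge)→7720, (C,nl_idx)→16520, (B,nl)→24400 …(+1); best=1520 via (B,hash)
  {CDE}: card=1600; try (E,hash)→1000, (D,hash)→1000, (D,nl_idx)→4000, (E,merge)→4520, (D,merge)→4520, (E,nl)→8400 …(+1); best=1000 via (E,hash)
  {ACE}: card=4000; try (A,hash)→1280, (C,hash)→1880, (C,merge)→2880, (A,merge)→4680, (C,nl_idx)→5680, (A,nl_idx)→6800 …(+2); best=1280 via (A,hash)
  {BCDE}: card=48000; try (B,hash)→3320, (E,hash)→13720, (B,merge)→20620, (B,nl)→97000, (E,merge)→181640, (E,nl)→241520; best=3320 via (B,hash)
  {ACDE}: card=16000; try (A,hash)→3080, (D,hash)→5480, (A,merge)→20480, (A,nl_idx)→26600, (D,nl_idx)→37280, (D,merge)→53400 …(+2); best=3080 via (A,hash)
  {ABCDE}: card=480000; try (B,hash)→19800, (A,hash)→51800, (B,merge)→243500, (A,nl_idx)→771320, (A,merge)→819600, (B,nl)→963080 …(+1); best=19800 via (B,hash)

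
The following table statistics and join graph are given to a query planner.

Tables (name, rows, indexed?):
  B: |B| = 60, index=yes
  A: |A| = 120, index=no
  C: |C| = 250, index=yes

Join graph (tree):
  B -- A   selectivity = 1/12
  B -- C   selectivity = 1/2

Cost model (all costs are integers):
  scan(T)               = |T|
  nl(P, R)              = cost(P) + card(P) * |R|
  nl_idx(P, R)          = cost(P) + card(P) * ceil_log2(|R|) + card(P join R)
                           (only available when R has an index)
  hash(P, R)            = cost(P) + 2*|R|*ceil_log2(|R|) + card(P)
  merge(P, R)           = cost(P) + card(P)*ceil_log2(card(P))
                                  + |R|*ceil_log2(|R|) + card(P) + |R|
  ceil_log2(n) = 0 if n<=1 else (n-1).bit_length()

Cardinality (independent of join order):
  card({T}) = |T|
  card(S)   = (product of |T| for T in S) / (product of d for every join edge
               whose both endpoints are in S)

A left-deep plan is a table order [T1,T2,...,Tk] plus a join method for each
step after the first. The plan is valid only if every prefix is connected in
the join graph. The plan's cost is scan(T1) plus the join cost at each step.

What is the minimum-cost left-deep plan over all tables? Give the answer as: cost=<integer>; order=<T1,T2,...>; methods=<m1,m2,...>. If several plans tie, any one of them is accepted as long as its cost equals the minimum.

cost=5560; order=A,B,C; methods=hash,hash

Selinger DP (subsets sized 1..n):
  {B}: scan cost=60, card=60
  {A}: scan cost=120, card=120
  {C}: scan cost=250, card=250
  {AB}: card=600; try (B,hash)→960, (B,nl_idx)→1440, (A,merge)→1440, (B,merge)→1500, (A,hash)→1800, (A,nl)→7260 …(+1); best=960 via (B,hash)
  {BC}: card=7500; try (B,hash)→1220, (C,merge)→2730, (B,merge)→2920, (C,hash)→4120, (C,nl_idx)→8040, (B,nl_idx)→9250 …(+2); best=1220 via (B,hash)
  {ABC}: card=75000; try (C,hash)→5560, (C,merge)→9810, (A,hash)→10400, (C,nl_idx)→80760, (A,merge)→107180, (C,nl)→150960 …(+1); best=5560 via (C,hash)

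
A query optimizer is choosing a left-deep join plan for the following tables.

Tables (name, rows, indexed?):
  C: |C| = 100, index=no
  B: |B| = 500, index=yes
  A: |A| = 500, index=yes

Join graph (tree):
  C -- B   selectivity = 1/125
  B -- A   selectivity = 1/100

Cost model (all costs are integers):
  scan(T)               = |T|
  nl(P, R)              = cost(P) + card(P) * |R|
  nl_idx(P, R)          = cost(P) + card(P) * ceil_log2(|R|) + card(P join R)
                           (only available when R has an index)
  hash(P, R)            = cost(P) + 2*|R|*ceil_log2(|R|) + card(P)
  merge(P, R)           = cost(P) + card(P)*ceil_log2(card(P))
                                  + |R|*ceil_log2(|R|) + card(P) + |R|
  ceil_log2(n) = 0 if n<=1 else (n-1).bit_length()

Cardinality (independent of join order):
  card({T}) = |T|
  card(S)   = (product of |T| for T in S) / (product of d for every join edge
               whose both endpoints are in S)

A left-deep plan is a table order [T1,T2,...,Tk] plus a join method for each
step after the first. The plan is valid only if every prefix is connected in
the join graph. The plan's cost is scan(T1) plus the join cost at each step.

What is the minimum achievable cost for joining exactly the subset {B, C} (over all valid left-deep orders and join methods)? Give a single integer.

1400

Selinger DP over subsets of {B,C}:
  {C}: scan cost=100, card=100
  {B}: scan cost=500, card=500
  {BC}: card=400; try (B,nl_idx)→1400, (C,hash)→2400, (B,merge)→5900, (C,merge)→6300, (B,hash)→9200, (B,nl)→50100 …(+1); best=1400 via (B,nl_idx)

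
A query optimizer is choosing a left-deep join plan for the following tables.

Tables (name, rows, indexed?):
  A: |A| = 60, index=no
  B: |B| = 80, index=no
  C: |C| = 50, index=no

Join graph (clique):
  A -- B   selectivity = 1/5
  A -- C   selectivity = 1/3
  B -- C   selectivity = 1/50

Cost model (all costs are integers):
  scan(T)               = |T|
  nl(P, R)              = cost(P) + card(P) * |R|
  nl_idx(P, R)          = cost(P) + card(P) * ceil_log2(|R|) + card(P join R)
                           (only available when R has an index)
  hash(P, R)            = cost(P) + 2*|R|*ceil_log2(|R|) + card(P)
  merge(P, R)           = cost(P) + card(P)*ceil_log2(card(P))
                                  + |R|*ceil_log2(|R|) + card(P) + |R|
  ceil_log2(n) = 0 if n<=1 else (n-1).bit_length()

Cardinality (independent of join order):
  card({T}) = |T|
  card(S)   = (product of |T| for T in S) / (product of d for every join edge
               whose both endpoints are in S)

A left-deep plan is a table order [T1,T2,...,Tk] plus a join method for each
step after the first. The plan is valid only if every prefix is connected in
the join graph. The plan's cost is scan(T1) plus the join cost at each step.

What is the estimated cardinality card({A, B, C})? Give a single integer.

320

Tables in S: A(60), B(80), C(50)
Edges inside S: A-B(d=5), A-C(d=3), B-C(d=50)
numerator = 60 * 80 * 50 = 240000
denominator = 5 * 3 * 50 = 750
card(S) = 240000 / 750 = 320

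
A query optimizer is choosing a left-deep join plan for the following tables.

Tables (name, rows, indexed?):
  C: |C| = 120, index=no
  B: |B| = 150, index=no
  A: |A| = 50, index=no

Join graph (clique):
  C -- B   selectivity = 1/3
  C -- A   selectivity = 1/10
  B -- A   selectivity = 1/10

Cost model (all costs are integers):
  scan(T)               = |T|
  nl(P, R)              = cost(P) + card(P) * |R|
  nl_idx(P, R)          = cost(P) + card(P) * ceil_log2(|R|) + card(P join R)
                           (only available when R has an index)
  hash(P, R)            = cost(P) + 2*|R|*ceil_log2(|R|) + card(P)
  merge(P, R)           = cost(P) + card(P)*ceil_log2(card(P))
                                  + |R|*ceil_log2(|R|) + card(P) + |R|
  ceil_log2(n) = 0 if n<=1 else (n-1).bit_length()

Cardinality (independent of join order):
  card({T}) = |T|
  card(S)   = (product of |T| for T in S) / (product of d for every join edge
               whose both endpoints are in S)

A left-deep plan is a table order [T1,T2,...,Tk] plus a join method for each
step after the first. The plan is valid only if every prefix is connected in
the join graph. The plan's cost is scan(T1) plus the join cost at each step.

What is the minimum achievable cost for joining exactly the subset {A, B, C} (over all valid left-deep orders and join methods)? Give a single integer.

3330

Selinger DP over subsets of {A,B,C}:
  {C}: scan cost=120, card=120
  {B}: scan cost=150, card=150
  {A}: scan cost=50, card=50
  {BC}: card=6000; try (C,hash)→1980, (B,merge)→2430, (C,merge)→2460, (B,hash)→2640, (B,nl)→18120, (C,nl)→18150; best=1980 via (C,hash)
  {AC}: card=600; try (A,hash)→840, (C,merge)→1360, (A,merge)→1430, (C,hash)→1780, (C,nl)→6050, (A,nl)→6120; best=840 via (A,hash)
  {AB}: card=750; try (A,hash)→900, (B,merge)→1750, (A,merge)→1850, (B,hash)→2500, (B,nl)→7550, (A,nl)→7650; best=900 via (A,hash)
  {ABC}: card=3000; try (C,hash)→3330, (B,hash)→3840, (A,hash)→8580, (B,merge)→8790, (C,merge)→10110, (A,merge)→86330 …(+3); best=3330 via (C,hash)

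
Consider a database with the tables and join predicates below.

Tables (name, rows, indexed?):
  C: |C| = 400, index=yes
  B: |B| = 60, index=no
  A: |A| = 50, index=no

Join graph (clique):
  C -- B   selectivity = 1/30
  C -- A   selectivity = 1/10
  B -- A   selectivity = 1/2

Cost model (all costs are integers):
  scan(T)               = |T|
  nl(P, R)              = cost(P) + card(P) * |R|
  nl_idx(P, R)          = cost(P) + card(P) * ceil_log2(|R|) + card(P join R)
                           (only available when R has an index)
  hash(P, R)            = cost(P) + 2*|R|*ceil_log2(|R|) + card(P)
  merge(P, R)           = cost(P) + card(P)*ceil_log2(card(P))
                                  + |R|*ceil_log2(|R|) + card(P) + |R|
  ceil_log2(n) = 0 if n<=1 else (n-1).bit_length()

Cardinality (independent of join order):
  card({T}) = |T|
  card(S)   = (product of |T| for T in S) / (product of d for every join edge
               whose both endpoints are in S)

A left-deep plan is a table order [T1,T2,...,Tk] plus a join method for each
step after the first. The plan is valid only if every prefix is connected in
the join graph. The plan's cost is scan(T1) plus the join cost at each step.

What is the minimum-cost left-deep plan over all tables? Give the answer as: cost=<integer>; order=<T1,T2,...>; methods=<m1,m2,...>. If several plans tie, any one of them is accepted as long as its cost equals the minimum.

Selinger DP (subsets sized 1..n):
  {C}: scan cost=400, card=400
  {B}: scan cost=60, card=60
  {A}: scan cost=50, card=50
  {BC}: card=800; try (C,nl_idx)→1400, (B,hash)→1520, (C,merge)→4480, (B,merge)→4820, (C,hash)→7320, (C,nl)→24060 …(+1); best=1400 via (C,nl_idx)
  {AC}: card=2000; try (A,hash)→1400, (C,nl_idx)→2500, (C,merge)→4400, (A,merge)→4750, (C,hash)→7300, (C,nl)→20050 …(+1); best=1400 via (A,hash)
  {AB}: card=1500; try (A,hash)→720, (B,hash)→820, (B,merge)→820, (A,merge)→830, (B,nl)→3050, (A,nl)→3060; best=720 via (A,hash)
  {ABC}: card=2000; try (A,hash)→2800, (B,hash)→4120, (C,hash)→9420, (A,merge)→10550, (C,nl_idx)→16220, (C,merge)→22720 …(+4); best=2800 via (A,hash)

cost=2800; order=B,C,A; methods=nl_idx,hash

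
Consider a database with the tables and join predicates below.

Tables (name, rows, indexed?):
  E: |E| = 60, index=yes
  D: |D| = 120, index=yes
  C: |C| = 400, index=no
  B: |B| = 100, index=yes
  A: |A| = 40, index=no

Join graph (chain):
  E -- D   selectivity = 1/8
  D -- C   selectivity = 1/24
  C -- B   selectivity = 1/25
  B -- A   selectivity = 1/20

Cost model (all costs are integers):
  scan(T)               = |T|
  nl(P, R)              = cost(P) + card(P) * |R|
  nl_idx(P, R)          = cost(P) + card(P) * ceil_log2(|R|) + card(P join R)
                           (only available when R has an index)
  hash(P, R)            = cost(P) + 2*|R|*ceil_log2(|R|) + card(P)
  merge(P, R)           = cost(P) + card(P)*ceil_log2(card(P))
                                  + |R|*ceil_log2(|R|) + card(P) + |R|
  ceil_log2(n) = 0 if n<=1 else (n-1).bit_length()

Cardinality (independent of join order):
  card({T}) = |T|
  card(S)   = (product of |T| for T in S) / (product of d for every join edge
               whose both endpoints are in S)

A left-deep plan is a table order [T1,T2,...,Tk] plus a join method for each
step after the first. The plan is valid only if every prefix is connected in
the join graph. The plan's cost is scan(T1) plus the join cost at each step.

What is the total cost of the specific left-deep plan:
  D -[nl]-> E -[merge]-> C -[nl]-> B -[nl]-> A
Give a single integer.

3921220

step 1: scan D: cost=120, card=120
step 2: join E via nl
    card(P join E) = 120*60/(8) = 900
    cost = 120 + 120*60 = 7320
step 3: join C via merge
    card(P join C) = 900*400/(24) = 15000
    cost = 7320 + 900*10 + 400*9 + 900 + 400 = 21220
step 4: join B via nl
    card(P join B) = 15000*100/(25) = 60000
    cost = 21220 + 15000*100 = 1521220
step 5: join A via nl
    card(P join A) = 60000*40/(20) = 120000
    cost = 1521220 + 60000*40 = 3921220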